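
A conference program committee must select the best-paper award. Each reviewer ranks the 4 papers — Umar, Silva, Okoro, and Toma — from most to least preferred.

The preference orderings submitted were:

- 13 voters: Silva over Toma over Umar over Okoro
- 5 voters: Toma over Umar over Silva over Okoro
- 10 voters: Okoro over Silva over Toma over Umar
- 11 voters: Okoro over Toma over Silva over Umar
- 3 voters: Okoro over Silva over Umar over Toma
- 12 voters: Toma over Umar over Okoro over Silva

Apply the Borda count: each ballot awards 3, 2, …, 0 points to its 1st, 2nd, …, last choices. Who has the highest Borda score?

Toma

Borda scores:
  Umar: 13·1 + 5·2 + 10·0 + 11·0 + 3·1 + 12·2 = 50
  Silva: 13·3 + 5·1 + 10·2 + 11·1 + 3·2 + 12·0 = 81
  Okoro: 13·0 + 5·0 + 10·3 + 11·3 + 3·3 + 12·1 = 84
  Toma: 13·2 + 5·3 + 10·1 + 11·2 + 3·0 + 12·3 = 109
Toma has the highest total.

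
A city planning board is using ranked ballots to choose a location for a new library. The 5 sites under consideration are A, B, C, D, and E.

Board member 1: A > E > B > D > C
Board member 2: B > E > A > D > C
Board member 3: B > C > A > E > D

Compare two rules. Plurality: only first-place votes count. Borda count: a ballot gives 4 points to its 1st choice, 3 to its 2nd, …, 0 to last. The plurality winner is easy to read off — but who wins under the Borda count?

Plurality first-place counts: A 1, B 2, C 0, D 0, E 0 → B.
Borda totals: A 8, B 10, C 3, D 2, E 7 → B.

B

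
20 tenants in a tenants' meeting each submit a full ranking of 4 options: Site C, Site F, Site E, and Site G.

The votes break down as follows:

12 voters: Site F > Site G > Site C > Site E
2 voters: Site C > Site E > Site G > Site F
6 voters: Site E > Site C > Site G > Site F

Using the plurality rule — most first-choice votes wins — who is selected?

First-place vote totals:
  Site C: 2
  Site F: 12
  Site E: 6
  Site G: 0
Site F has the most first-place votes.

Site F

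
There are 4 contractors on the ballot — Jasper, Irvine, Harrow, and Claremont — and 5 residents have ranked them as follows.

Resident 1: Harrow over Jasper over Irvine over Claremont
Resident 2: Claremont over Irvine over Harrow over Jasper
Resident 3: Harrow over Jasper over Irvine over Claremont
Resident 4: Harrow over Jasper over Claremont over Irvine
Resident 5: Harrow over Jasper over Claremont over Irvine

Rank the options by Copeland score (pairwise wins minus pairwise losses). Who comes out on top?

Harrow

Pairwise results:
  Jasper vs Irvine: Jasper wins 4–1.
  Jasper vs Harrow: Harrow wins 5–0.
  Jasper vs Claremont: Jasper wins 4–1.
  Irvine vs Harrow: Harrow wins 4–1.
  Irvine vs Claremont: Claremont wins 3–2.
  Harrow vs Claremont: Harrow wins 4–1.
Copeland scores (wins − losses):
  Jasper: 2 − 1 = 1
  Irvine: 0 − 3 = -3
  Harrow: 3 − 0 = 3
  Claremont: 1 − 2 = -1
Harrow has the best Copeland score.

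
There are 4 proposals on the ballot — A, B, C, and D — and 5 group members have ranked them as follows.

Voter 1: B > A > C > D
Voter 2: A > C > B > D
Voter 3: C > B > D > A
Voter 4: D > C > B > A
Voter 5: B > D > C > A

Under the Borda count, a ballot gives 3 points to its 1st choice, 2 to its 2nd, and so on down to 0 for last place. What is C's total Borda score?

9

Borda scores:
  A: 2 + 3 + 0 + 0 + 0 = 5
  B: 3 + 1 + 2 + 1 + 3 = 10
  C: 1 + 2 + 3 + 2 + 1 = 9
  D: 0 + 0 + 1 + 3 + 2 = 6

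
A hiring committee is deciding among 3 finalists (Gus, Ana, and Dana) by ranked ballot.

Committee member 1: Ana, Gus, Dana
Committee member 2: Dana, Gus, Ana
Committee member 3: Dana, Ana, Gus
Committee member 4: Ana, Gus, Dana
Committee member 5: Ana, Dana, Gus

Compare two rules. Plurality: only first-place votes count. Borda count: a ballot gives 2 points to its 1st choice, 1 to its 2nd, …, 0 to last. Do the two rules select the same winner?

Plurality first-place counts: Gus 0, Ana 3, Dana 2 → Ana.
Borda totals: Gus 3, Ana 7, Dana 5 → Ana.
The two rules agree on Ana.

Yes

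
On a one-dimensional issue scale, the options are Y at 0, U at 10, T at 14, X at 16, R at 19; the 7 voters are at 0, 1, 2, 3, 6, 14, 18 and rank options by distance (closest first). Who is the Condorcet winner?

With single-peaked preferences on a line, the Condorcet winner is the candidate closest to the median voter.
The median voter (position 3) is closest to Y at 0.
Check: Y vs X — voters closer to Y: 5 of 7.

Y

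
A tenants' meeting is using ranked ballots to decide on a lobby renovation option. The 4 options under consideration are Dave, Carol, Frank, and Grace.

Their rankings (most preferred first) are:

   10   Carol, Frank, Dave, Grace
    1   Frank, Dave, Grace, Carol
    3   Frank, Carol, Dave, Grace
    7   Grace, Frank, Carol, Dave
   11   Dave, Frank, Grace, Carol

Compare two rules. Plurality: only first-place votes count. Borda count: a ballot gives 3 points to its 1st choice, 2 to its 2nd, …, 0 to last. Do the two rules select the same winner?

Plurality first-place counts: Dave 11, Carol 10, Frank 4, Grace 7 → Dave.
Borda totals: Dave 48, Carol 43, Frank 68, Grace 33 → Frank.
The two rules disagree: plurality picks Dave, Borda picks Frank.

No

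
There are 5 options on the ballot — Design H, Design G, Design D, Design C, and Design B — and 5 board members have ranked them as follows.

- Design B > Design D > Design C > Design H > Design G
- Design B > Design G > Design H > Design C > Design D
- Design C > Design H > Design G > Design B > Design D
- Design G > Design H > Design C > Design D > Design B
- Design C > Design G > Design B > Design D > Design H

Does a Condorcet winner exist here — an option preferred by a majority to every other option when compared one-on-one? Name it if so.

Head-to-head results (5 voters total):
Design H vs Design G: Design G wins 3–2.
Design H vs Design D: Design H wins 3–2.
Design H vs Design C: Design C wins 3–2.
Design H vs Design B: Design B wins 3–2.
Design G vs Design D: Design G wins 4–1.
Design G vs Design C: Design C wins 3–2.
Design G vs Design B: Design G wins 3–2.
Design D vs Design C: Design C wins 4–1.
Design D vs Design B: Design B wins 4–1.
Design C vs Design B: Design C wins 3–2.
Design C beats each rival — Design H (3–2), Design G (3–2), Design D (4–1), Design B (3–2) — so Design C is the Condorcet winner.

Design C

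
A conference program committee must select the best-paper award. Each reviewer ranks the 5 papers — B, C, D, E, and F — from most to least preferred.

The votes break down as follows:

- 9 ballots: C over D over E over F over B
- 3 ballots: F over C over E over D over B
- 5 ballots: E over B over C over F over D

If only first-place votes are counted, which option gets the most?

C

First-place vote totals:
  B: 0
  C: 9
  D: 0
  E: 5
  F: 3
C has the most first-place votes.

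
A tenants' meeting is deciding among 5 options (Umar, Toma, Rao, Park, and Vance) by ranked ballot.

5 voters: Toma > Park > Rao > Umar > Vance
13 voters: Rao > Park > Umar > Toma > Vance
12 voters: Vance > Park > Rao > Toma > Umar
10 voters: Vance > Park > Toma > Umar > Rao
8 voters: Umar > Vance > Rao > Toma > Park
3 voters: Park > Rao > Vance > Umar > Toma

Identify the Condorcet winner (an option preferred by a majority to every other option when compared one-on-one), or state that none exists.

Head-to-head results (51 voters total):
Umar vs Toma: Toma wins 27–24.
Umar vs Rao: Rao wins 33–18.
Umar vs Park: Park wins 43–8.
Umar vs Vance: Umar wins 26–25.
Toma vs Rao: Rao wins 36–15.
Toma vs Park: Park wins 38–13.
Toma vs Vance: Vance wins 33–18.
Rao vs Park: Park wins 30–21.
Rao vs Vance: Vance wins 30–21.
Park vs Vance: Vance wins 30–21.
No candidate beats all others: Umar beats Vance beats Toma beats Umar, a majority cycle.

No Condorcet winner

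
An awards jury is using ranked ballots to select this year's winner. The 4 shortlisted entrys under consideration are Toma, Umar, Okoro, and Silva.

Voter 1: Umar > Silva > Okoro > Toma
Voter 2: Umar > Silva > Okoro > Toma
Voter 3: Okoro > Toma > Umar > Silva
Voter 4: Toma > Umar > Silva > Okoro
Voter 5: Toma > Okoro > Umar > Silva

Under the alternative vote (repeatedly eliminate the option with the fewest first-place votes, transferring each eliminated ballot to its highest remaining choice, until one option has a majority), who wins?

Round 1: Toma 2, Umar 2, Okoro 1, Silva 0. Silva has the fewest and is eliminated.
Round 2: Toma 2, Umar 2, Okoro 1. Okoro has the fewest and is eliminated.
Round 3: Toma 3, Umar 2. Toma has a majority.

Toma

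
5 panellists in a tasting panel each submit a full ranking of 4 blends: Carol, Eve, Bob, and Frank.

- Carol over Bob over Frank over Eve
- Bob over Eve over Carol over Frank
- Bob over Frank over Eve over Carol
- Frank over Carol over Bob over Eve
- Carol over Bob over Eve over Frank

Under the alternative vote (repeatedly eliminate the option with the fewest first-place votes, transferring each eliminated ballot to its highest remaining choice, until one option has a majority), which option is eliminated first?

Round 1: Carol 2, Bob 2, Frank 1, Eve 0. Eve has the fewest and is eliminated.
Round 2: Carol 2, Bob 2, Frank 1. Frank has the fewest and is eliminated.
Round 3: Carol 3, Bob 2. Carol has a majority.

Eve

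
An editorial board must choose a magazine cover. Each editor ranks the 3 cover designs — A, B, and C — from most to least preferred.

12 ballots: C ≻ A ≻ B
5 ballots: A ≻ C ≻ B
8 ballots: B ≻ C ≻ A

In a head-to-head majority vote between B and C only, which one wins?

C

Ballots ranking B above C: 8.
Ballots ranking C above B: 12+5 = 17.
C wins the head-to-head, 17–8.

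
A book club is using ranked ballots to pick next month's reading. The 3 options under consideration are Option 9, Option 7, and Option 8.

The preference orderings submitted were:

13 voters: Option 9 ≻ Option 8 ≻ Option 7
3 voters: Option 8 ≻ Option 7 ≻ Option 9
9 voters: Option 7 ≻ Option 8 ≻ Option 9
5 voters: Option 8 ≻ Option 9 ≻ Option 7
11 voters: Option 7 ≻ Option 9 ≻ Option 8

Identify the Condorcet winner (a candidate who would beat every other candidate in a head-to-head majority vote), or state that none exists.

Head-to-head results (41 voters total):
Option 9 vs Option 7: Option 7 wins 23–18.
Option 9 vs Option 8: Option 9 wins 24–17.
Option 7 vs Option 8: Option 8 wins 21–20.
No candidate beats all others: Option 9 beats Option 8 beats Option 7 beats Option 9, a majority cycle.

None — there is no Condorcet winner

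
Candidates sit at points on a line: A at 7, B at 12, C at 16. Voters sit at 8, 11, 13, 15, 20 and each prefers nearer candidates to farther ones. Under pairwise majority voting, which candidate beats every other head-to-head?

B

With single-peaked preferences on a line, the Condorcet winner is the candidate closest to the median voter.
The median voter (position 13) is closest to B at 12.
Check: B vs C — voters closer to B: 3 of 5.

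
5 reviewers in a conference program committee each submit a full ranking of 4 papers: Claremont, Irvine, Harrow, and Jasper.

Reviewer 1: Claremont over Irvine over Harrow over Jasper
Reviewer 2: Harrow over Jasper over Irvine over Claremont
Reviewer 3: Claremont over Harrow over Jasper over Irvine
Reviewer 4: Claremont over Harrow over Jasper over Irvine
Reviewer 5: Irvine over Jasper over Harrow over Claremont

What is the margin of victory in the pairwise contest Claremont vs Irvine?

1

Ballots ranking Claremont above Irvine: 3.
Ballots ranking Irvine above Claremont: 2.
Claremont wins 3–2, a margin of 1.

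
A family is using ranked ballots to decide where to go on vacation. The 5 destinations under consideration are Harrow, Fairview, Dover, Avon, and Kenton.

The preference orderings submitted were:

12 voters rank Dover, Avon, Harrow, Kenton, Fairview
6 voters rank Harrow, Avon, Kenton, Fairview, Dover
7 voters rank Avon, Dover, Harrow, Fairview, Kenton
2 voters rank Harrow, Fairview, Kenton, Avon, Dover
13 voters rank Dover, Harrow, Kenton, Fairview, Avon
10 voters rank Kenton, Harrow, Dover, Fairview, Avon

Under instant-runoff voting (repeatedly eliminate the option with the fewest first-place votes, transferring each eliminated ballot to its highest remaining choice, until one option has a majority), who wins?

Round 1: Dover 25, Kenton 10, Harrow 8, Avon 7, Fairview 0. Fairview has the fewest and is eliminated.
Round 2: Dover 25, Kenton 10, Harrow 8, Avon 7. Avon has the fewest and is eliminated.
Round 3: Dover 32, Kenton 10, Harrow 8. Dover has a majority.

Dover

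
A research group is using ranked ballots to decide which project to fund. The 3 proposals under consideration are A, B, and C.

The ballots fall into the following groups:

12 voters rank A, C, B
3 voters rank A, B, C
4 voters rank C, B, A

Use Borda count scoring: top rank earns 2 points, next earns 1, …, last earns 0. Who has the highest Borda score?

A

Borda scores:
  A: 12·2 + 3·2 + 4·0 = 30
  B: 12·0 + 3·1 + 4·1 = 7
  C: 12·1 + 3·0 + 4·2 = 20
A has the highest total.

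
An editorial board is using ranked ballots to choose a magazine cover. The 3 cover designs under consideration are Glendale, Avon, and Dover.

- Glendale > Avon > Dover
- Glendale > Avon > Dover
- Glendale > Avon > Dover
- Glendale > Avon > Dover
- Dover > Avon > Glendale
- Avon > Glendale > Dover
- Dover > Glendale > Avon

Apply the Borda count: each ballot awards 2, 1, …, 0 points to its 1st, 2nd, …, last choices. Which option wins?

Glendale

Borda scores:
  Glendale: 2 + 2 + 2 + 2 + 0 + 1 + 1 = 10
  Avon: 1 + 1 + 1 + 1 + 1 + 2 + 0 = 7
  Dover: 0 + 0 + 0 + 0 + 2 + 0 + 2 = 4
Glendale has the highest total.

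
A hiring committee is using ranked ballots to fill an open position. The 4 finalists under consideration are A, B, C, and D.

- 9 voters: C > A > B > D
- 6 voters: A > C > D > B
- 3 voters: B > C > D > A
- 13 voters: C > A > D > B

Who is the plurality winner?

C

First-place vote totals:
  A: 6
  B: 3
  C: 22
  D: 0
C has the most first-place votes.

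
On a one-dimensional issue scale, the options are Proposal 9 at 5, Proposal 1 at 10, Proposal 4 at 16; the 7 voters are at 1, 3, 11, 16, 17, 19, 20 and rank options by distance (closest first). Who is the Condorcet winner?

Proposal 4

With single-peaked preferences on a line, the Condorcet winner is the candidate closest to the median voter.
The median voter (position 16) is closest to Proposal 4 at 16.
Check: Proposal 4 vs Proposal 9 — voters closer to Proposal 4: 5 of 7.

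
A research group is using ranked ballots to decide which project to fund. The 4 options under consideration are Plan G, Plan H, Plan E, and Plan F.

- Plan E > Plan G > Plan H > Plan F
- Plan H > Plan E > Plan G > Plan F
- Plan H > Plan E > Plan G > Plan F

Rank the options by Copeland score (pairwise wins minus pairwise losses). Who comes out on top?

Plan H

Pairwise results:
  Plan G vs Plan H: Plan H wins 2–1.
  Plan G vs Plan E: Plan E wins 3–0.
  Plan G vs Plan F: Plan G wins 3–0.
  Plan H vs Plan E: Plan H wins 2–1.
  Plan H vs Plan F: Plan H wins 3–0.
  Plan E vs Plan F: Plan E wins 3–0.
Copeland scores (wins − losses):
  Plan G: 1 − 2 = -1
  Plan H: 3 − 0 = 3
  Plan E: 2 − 1 = 1
  Plan F: 0 − 3 = -3
Plan H has the best Copeland score.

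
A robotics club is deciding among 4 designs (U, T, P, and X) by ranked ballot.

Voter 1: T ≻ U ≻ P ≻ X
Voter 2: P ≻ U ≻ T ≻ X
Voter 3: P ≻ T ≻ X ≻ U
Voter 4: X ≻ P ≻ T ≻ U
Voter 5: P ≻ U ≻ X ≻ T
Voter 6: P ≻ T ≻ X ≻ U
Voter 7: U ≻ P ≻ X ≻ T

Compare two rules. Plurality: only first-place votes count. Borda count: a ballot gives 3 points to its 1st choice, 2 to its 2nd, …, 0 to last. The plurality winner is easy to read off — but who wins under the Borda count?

P

Plurality first-place counts: U 1, T 1, P 4, X 1 → P.
Borda totals: U 9, T 9, P 17, X 7 → P.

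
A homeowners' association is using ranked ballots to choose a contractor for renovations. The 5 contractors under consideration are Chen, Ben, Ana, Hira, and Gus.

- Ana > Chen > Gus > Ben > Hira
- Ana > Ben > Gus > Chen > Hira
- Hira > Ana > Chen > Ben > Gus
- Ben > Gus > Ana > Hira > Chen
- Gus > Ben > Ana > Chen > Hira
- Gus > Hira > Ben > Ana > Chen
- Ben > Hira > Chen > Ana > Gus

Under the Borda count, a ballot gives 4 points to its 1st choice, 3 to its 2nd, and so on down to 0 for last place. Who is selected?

Ben

Borda scores:
  Chen: 3 + 1 + 2 + 0 + 1 + 0 + 2 = 9
  Ben: 1 + 3 + 1 + 4 + 3 + 2 + 4 = 18
  Ana: 4 + 4 + 3 + 2 + 2 + 1 + 1 = 17
  Hira: 0 + 0 + 4 + 1 + 0 + 3 + 3 = 11
  Gus: 2 + 2 + 0 + 3 + 4 + 4 + 0 = 15
Ben has the highest total.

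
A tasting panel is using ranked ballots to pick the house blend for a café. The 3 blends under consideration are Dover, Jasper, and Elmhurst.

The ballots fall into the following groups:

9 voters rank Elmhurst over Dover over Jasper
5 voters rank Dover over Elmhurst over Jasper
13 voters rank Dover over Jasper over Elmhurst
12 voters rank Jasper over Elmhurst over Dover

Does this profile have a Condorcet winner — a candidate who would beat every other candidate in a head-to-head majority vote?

Head-to-head results (39 voters total):
Dover vs Jasper: Dover wins 27–12.
Dover vs Elmhurst: Elmhurst wins 21–18.
Jasper vs Elmhurst: Jasper wins 25–14.
No candidate beats all others: Dover beats Jasper beats Elmhurst beats Dover, a majority cycle.

No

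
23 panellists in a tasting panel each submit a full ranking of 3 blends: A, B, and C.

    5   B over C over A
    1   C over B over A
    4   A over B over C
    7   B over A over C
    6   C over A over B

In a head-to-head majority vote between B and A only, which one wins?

B

Ballots ranking B above A: 5+1+7 = 13.
Ballots ranking A above B: 4+6 = 10.
B wins the head-to-head, 13–10.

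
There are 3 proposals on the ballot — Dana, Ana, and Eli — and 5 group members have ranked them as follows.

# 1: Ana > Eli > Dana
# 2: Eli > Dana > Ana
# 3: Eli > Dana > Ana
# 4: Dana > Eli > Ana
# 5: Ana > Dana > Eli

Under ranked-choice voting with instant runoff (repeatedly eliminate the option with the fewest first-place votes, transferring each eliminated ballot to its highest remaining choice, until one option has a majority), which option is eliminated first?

Dana

Round 1: Ana 2, Eli 2, Dana 1. Dana has the fewest and is eliminated.
Round 2: Eli 3, Ana 2. Eli has a majority.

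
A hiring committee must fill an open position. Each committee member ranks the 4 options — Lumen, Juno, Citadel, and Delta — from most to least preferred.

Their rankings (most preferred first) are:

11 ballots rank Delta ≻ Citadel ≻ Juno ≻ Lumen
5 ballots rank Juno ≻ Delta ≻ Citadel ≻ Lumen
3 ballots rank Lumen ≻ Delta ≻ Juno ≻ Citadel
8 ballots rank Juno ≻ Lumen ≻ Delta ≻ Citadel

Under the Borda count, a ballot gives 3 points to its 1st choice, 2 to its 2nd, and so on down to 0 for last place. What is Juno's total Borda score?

Borda scores:
  Lumen: 11·0 + 5·0 + 3·3 + 8·2 = 25
  Juno: 11·1 + 5·3 + 3·1 + 8·3 = 53
  Citadel: 11·2 + 5·1 + 3·0 + 8·0 = 27
  Delta: 11·3 + 5·2 + 3·2 + 8·1 = 57

53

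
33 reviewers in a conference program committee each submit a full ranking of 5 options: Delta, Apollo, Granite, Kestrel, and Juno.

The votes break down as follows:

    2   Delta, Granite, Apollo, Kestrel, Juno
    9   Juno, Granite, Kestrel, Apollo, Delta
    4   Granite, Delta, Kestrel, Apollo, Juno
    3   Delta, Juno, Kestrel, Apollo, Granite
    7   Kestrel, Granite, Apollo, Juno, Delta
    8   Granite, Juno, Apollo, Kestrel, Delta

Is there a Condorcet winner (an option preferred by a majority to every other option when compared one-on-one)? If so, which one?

Granite

Head-to-head results (33 voters total):
Delta vs Apollo: Apollo wins 24–9.
Delta vs Granite: Granite wins 28–5.
Delta vs Kestrel: Kestrel wins 24–9.
Delta vs Juno: Juno wins 24–9.
Apollo vs Granite: Granite wins 30–3.
Apollo vs Kestrel: Kestrel wins 23–10.
Apollo vs Juno: Juno wins 20–13.
Granite vs Kestrel: Granite wins 23–10.
Granite vs Juno: Granite wins 21–12.
Kestrel vs Juno: Juno wins 20–13.
Granite beats each rival — Delta (28–5), Apollo (30–3), Kestrel (23–10), Juno (21–12) — so Granite is the Condorcet winner.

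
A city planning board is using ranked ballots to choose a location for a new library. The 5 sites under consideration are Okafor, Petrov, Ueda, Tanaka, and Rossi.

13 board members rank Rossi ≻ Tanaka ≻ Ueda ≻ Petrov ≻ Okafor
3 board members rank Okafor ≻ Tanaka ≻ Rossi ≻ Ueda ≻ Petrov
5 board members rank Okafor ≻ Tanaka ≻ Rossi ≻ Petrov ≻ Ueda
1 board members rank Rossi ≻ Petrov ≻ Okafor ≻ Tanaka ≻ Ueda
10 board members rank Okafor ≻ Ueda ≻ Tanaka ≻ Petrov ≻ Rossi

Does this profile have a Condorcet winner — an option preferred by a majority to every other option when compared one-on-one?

Yes

Head-to-head results (32 voters total):
Okafor vs Petrov: Okafor wins 18–14.
Okafor vs Ueda: Okafor wins 19–13.
Okafor vs Tanaka: Okafor wins 19–13.
Okafor vs Rossi: Okafor wins 18–14.
Petrov vs Ueda: Ueda wins 26–6.
Petrov vs Tanaka: Tanaka wins 31–1.
Petrov vs Rossi: Rossi wins 22–10.
Ueda vs Tanaka: Tanaka wins 22–10.
Ueda vs Rossi: Rossi wins 22–10.
Tanaka vs Rossi: Tanaka wins 18–14.
Okafor beats each rival — Petrov (18–14), Ueda (19–13), Tanaka (19–13), Rossi (18–14) — so Okafor is the Condorcet winner.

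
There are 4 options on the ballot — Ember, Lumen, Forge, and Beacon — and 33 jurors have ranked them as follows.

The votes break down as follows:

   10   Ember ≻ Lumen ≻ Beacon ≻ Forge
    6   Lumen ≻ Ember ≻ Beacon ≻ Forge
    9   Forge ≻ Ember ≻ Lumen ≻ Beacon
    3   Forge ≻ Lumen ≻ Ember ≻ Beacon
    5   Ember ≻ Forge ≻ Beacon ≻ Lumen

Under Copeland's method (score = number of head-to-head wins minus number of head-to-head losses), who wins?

Pairwise results:
  Ember vs Lumen: Ember wins 24–9.
  Ember vs Forge: Ember wins 21–12.
  Ember vs Beacon: Ember wins 33–0.
  Lumen vs Forge: Forge wins 17–16.
  Lumen vs Beacon: Lumen wins 28–5.
  Forge vs Beacon: Forge wins 17–16.
Copeland scores (wins − losses):
  Ember: 3 − 0 = 3
  Lumen: 1 − 2 = -1
  Forge: 2 − 1 = 1
  Beacon: 0 − 3 = -3
Ember has the best Copeland score.

Ember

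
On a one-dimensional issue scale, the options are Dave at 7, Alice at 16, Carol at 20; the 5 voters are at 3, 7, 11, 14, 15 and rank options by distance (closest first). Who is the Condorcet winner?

With single-peaked preferences on a line, the Condorcet winner is the candidate closest to the median voter.
The median voter (position 11) is closest to Dave at 7.
Check: Dave vs Alice — voters closer to Dave: 3 of 5.

Dave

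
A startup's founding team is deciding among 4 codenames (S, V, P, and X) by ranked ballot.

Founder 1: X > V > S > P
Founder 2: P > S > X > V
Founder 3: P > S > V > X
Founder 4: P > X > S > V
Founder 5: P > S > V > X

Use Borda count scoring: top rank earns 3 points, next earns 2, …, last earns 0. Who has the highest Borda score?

Borda scores:
  S: 1 + 2 + 2 + 1 + 2 = 8
  V: 2 + 0 + 1 + 0 + 1 = 4
  P: 0 + 3 + 3 + 3 + 3 = 12
  X: 3 + 1 + 0 + 2 + 0 = 6
P has the highest total.

P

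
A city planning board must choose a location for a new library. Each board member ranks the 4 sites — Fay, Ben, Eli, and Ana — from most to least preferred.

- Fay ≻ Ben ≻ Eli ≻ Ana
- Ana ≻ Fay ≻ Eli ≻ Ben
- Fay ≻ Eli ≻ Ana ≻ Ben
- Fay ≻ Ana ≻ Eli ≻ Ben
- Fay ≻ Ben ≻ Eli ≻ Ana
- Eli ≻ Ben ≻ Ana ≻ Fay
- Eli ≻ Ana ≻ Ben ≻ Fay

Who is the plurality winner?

Fay

First-place vote totals:
  Fay: 4
  Ben: 0
  Eli: 2
  Ana: 1
Fay has the most first-place votes.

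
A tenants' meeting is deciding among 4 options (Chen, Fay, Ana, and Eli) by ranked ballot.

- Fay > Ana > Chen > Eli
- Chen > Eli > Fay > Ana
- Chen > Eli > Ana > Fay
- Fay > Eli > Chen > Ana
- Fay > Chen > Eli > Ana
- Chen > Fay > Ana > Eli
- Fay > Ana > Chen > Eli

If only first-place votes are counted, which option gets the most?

Fay

First-place vote totals:
  Chen: 3
  Fay: 4
  Ana: 0
  Eli: 0
Fay has the most first-place votes.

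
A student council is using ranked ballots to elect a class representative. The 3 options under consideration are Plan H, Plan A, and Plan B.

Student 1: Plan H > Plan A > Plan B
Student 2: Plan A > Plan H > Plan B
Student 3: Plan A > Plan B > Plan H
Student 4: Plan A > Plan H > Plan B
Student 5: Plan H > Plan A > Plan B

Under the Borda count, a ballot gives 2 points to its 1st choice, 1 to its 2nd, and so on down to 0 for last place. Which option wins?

Borda scores:
  Plan H: 2 + 1 + 0 + 1 + 2 = 6
  Plan A: 1 + 2 + 2 + 2 + 1 = 8
  Plan B: 0 + 0 + 1 + 0 + 0 = 1
Plan A has the highest total.

Plan A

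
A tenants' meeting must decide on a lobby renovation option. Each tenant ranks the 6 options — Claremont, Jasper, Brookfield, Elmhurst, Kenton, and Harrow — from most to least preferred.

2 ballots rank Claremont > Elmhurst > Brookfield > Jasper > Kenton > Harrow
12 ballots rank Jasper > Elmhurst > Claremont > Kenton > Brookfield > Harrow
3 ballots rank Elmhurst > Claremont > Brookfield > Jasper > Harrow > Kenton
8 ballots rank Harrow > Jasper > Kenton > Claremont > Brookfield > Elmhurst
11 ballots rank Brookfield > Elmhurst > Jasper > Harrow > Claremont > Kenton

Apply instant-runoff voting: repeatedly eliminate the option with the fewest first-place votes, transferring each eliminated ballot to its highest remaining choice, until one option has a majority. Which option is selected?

Round 1: Jasper 12, Brookfield 11, Harrow 8, Elmhurst 3, Claremont 2, Kenton 0. Kenton has the fewest and is eliminated.
Round 2: Jasper 12, Brookfield 11, Harrow 8, Elmhurst 3, Claremont 2. Claremont has the fewest and is eliminated.
Round 3: Jasper 12, Brookfield 11, Harrow 8, Elmhurst 5. Elmhurst has the fewest and is eliminated.
Round 4: Brookfield 16, Jasper 12, Harrow 8. Harrow has the fewest and is eliminated.
Round 5: Jasper 20, Brookfield 16. Jasper has a majority.

Jasper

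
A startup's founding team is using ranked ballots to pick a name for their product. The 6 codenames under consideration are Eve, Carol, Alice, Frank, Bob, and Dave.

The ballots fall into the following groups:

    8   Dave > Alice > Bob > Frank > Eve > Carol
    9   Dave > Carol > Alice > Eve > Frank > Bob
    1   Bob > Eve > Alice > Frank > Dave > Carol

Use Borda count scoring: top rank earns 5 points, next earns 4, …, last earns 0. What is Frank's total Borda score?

27

Borda scores:
  Eve: 8·1 + 9·2 + 4 = 30
  Carol: 8·0 + 9·4 + 0 = 36
  Alice: 8·4 + 9·3 + 3 = 62
  Frank: 8·2 + 9·1 + 2 = 27
  Bob: 8·3 + 9·0 + 5 = 29
  Dave: 8·5 + 9·5 + 1 = 86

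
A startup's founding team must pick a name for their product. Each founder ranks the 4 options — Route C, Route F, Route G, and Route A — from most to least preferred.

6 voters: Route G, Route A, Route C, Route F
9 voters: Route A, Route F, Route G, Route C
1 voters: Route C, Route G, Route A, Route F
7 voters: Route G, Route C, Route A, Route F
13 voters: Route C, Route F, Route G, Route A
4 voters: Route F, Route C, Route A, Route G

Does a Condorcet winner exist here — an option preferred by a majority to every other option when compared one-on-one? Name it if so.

Head-to-head results (40 voters total):
Route C vs Route F: Route C wins 27–13.
Route C vs Route G: Route G wins 22–18.
Route C vs Route A: Route C wins 25–15.
Route F vs Route G: Route F wins 26–14.
Route F vs Route A: Route A wins 23–17.
Route G vs Route A: Route G wins 27–13.
No candidate beats all others: Route C beats Route F beats Route G beats Route C, a majority cycle.

None — there is no Condorcet winner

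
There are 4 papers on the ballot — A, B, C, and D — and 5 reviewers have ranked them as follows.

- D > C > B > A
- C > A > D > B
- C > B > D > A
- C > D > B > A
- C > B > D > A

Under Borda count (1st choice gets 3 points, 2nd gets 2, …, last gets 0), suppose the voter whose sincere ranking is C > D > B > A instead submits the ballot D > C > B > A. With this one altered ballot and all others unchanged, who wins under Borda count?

C

Borda totals with the altered ballot: A 2, B 6, C 13, D 9.
The winner is unchanged: still C.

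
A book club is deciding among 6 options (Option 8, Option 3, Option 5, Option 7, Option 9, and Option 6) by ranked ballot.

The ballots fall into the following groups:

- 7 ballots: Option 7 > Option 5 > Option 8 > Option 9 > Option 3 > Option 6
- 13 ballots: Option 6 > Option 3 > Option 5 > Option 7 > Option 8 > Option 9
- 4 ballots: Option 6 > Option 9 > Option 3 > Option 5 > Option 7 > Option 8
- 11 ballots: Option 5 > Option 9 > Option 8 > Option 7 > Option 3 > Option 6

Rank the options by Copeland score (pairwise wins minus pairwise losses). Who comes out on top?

Option 5

Pairwise results:
  Option 8 vs Option 3: Option 8 wins 18–17.
  Option 8 vs Option 5: Option 5 wins 35–0.
  Option 8 vs Option 7: Option 7 wins 24–11.
  Option 8 vs Option 9: Option 8 wins 20–15.
  Option 8 vs Option 6: Option 8 wins 18–17.
  Option 3 vs Option 5: Option 5 wins 18–17.
  Option 3 vs Option 7: Option 7 wins 18–17.
  Option 3 vs Option 9: Option 9 wins 22–13.
  Option 3 vs Option 6: Option 3 wins 18–17.
  Option 5 vs Option 7: Option 5 wins 28–7.
  Option 5 vs Option 9: Option 5 wins 31–4.
  Option 5 vs Option 6: Option 5 wins 18–17.
  Option 7 vs Option 9: Option 7 wins 20–15.
  Option 7 vs Option 6: Option 7 wins 18–17.
  Option 9 vs Option 6: Option 9 wins 18–17.
Copeland scores (wins − losses):
  Option 8: 3 − 2 = 1
  Option 3: 1 − 4 = -3
  Option 5: 5 − 0 = 5
  Option 7: 4 − 1 = 3
  Option 9: 2 − 3 = -1
  Option 6: 0 − 5 = -5
Option 5 has the best Copeland score.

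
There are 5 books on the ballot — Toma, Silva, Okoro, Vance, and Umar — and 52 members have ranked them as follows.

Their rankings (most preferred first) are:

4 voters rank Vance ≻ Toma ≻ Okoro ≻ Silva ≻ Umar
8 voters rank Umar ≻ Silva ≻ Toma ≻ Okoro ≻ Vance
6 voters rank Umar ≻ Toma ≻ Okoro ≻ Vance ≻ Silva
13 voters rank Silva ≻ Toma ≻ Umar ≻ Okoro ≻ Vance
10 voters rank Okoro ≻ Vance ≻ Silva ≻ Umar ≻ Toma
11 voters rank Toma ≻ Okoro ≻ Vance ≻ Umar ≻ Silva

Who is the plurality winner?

Umar

First-place vote totals:
  Toma: 11
  Silva: 13
  Okoro: 10
  Vance: 4
  Umar: 14
Umar has the most first-place votes.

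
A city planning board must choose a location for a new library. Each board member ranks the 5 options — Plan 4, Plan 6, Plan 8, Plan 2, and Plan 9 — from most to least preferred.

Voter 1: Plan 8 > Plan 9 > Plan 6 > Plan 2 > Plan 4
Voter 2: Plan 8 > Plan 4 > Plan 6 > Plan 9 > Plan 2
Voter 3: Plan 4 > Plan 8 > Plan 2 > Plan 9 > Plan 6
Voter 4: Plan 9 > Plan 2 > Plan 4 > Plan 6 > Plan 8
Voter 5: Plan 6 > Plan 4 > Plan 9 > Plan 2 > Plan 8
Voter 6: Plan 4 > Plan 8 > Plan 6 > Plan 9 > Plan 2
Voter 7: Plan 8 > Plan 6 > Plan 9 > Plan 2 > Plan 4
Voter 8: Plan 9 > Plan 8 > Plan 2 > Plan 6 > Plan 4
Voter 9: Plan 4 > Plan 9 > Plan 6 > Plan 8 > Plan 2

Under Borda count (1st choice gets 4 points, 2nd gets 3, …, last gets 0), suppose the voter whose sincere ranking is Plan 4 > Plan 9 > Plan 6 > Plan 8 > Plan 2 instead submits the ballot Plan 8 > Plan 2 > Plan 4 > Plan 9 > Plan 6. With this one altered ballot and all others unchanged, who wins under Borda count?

Borda totals with the altered ballot: Plan 4 18, Plan 6 15, Plan 8 25, Plan 2 13, Plan 9 19.
The winner is unchanged: still Plan 8.

Plan 8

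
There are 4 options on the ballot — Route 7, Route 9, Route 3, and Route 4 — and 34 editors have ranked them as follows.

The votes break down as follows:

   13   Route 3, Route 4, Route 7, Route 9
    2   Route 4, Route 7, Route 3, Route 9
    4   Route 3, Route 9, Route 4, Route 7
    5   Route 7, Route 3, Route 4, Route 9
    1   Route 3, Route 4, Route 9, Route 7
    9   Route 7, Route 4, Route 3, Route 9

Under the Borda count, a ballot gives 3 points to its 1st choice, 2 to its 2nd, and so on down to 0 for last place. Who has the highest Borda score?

Route 3

Borda scores:
  Route 7: 13·1 + 2·2 + 4·0 + 5·3 + 0 + 9·3 = 59
  Route 9: 13·0 + 2·0 + 4·2 + 5·0 + 1 + 9·0 = 9
  Route 3: 13·3 + 2·1 + 4·3 + 5·2 + 3 + 9·1 = 75
  Route 4: 13·2 + 2·3 + 4·1 + 5·1 + 2 + 9·2 = 61
Route 3 has the highest total.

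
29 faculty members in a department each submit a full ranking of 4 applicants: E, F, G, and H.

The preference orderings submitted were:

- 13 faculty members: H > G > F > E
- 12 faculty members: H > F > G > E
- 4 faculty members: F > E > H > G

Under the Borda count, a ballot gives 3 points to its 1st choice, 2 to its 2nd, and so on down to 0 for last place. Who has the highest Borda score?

Borda scores:
  E: 13·0 + 12·0 + 4·2 = 8
  F: 13·1 + 12·2 + 4·3 = 49
  G: 13·2 + 12·1 + 4·0 = 38
  H: 13·3 + 12·3 + 4·1 = 79
H has the highest total.

H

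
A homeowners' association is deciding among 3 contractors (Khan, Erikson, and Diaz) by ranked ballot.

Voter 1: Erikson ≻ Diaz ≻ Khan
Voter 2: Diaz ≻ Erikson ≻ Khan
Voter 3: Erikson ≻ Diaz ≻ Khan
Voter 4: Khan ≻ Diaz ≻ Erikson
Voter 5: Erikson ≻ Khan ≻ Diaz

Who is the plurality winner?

First-place vote totals:
  Khan: 1
  Erikson: 3
  Diaz: 1
Erikson has the most first-place votes.

Erikson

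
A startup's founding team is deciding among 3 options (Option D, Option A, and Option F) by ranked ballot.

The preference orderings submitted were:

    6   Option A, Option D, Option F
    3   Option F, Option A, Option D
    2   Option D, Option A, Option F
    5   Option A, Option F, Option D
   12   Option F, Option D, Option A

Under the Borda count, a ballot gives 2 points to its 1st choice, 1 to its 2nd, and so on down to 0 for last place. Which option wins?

Option F

Borda scores:
  Option D: 6·1 + 3·0 + 2·2 + 5·0 + 12·1 = 22
  Option A: 6·2 + 3·1 + 2·1 + 5·2 + 12·0 = 27
  Option F: 6·0 + 3·2 + 2·0 + 5·1 + 12·2 = 35
Option F has the highest total.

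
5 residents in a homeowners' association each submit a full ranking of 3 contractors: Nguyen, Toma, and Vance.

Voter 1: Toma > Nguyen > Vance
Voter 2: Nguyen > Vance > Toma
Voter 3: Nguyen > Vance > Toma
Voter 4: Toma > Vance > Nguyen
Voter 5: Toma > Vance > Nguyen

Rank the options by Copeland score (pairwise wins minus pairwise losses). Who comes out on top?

Pairwise results:
  Nguyen vs Toma: Toma wins 3–2.
  Nguyen vs Vance: Nguyen wins 3–2.
  Toma vs Vance: Toma wins 3–2.
Copeland scores (wins − losses):
  Nguyen: 1 − 1 = 0
  Toma: 2 − 0 = 2
  Vance: 0 − 2 = -2
Toma has the best Copeland score.

Toma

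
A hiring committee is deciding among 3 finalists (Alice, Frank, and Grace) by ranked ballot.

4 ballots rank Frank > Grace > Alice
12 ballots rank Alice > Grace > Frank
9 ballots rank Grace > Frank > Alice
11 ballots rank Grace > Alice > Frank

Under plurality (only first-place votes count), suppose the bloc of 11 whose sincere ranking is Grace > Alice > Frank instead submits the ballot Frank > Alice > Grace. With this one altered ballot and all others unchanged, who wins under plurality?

Frank

First-place totals with the altered ballot: Alice 12, Frank 15, Grace 9.
The switch changes the winner from Grace to Frank.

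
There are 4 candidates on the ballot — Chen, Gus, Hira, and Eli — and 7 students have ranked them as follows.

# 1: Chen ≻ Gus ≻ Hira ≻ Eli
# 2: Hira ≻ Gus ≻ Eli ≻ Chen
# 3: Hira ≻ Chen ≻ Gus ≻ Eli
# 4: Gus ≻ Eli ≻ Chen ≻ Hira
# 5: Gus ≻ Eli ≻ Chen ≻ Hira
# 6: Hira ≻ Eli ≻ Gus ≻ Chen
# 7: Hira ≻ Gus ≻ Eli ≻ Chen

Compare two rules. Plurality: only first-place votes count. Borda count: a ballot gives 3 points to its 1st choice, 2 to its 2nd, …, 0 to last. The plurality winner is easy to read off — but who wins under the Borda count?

Plurality first-place counts: Chen 1, Gus 2, Hira 4, Eli 0 → Hira.
Borda totals: Chen 7, Gus 14, Hira 13, Eli 8 → Gus.

Gus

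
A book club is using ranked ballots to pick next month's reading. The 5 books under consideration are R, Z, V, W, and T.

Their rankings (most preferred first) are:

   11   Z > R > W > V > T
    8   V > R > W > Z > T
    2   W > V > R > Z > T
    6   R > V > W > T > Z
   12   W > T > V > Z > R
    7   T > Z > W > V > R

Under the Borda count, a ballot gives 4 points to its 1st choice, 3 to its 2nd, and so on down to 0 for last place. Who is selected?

W

Borda scores:
  R: 11·3 + 8·3 + 2·2 + 6·4 + 12·0 + 7·0 = 85
  Z: 11·4 + 8·1 + 2·1 + 6·0 + 12·1 + 7·3 = 87
  V: 11·1 + 8·4 + 2·3 + 6·3 + 12·2 + 7·1 = 98
  W: 11·2 + 8·2 + 2·4 + 6·2 + 12·4 + 7·2 = 120
  T: 11·0 + 8·0 + 2·0 + 6·1 + 12·3 + 7·4 = 70
W has the highest total.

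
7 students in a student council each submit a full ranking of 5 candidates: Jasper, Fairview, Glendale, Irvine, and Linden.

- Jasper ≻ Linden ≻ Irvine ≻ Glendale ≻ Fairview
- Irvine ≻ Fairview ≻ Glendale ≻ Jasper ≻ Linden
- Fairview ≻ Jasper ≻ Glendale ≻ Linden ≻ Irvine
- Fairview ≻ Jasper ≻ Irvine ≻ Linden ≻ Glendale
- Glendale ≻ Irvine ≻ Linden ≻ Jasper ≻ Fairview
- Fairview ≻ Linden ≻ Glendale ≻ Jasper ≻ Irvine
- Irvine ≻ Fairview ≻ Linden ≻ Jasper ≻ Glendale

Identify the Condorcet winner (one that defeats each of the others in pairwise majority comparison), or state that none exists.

There is no Condorcet winner

Head-to-head results (7 voters total):
Jasper vs Fairview: Fairview wins 5–2.
Jasper vs Glendale: Jasper wins 4–3.
Jasper vs Irvine: Jasper wins 4–3.
Jasper vs Linden: Jasper wins 4–3.
Fairview vs Glendale: Fairview wins 5–2.
Fairview vs Irvine: Irvine wins 4–3.
Fairview vs Linden: Fairview wins 5–2.
Glendale vs Irvine: Irvine wins 4–3.
Glendale vs Linden: Linden wins 4–3.
Irvine vs Linden: Irvine wins 4–3.
No candidate beats all others: Jasper beats Irvine beats Fairview beats Jasper, a majority cycle.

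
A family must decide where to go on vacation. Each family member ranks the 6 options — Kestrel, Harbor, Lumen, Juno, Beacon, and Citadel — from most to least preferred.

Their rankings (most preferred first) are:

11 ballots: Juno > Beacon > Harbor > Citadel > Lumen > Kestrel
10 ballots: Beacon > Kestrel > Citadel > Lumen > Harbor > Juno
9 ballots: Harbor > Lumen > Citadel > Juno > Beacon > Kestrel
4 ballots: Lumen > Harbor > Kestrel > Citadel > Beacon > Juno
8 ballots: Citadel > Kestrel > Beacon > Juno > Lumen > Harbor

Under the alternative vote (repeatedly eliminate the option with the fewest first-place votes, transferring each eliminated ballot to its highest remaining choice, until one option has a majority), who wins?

Round 1: Juno 11, Beacon 10, Harbor 9, Citadel 8, Lumen 4, Kestrel 0. Kestrel has the fewest and is eliminated.
Round 2: Juno 11, Beacon 10, Harbor 9, Citadel 8, Lumen 4. Lumen has the fewest and is eliminated.
Round 3: Harbor 13, Juno 11, Beacon 10, Citadel 8. Citadel has the fewest and is eliminated.
Round 4: Beacon 18, Harbor 13, Juno 11. Juno has the fewest and is eliminated.
Round 5: Beacon 29, Harbor 13. Beacon has a majority.

Beacon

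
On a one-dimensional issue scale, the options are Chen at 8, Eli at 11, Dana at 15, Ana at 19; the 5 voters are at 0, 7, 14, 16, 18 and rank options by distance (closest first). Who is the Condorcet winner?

With single-peaked preferences on a line, the Condorcet winner is the candidate closest to the median voter.
The median voter (position 14) is closest to Dana at 15.
Check: Dana vs Ana — voters closer to Dana: 4 of 5.

Dana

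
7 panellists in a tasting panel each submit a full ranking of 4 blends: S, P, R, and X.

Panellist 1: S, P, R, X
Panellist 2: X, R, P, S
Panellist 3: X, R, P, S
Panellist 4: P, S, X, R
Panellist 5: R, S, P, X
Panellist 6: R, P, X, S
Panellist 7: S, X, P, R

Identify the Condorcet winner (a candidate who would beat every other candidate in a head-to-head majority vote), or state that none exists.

Head-to-head results (7 voters total):
S vs P: P wins 4–3.
S vs R: R wins 4–3.
S vs X: S wins 4–3.
P vs R: R wins 4–3.
P vs X: P wins 4–3.
R vs X: X wins 4–3.
No candidate beats all others: S beats X beats R beats S, a majority cycle.

No Condorcet winner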